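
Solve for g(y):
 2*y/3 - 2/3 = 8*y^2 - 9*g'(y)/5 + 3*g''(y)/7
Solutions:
 g(y) = C1 + C2*exp(21*y/5) + 40*y^3/27 + 55*y^2/63 + 1040*y/1323


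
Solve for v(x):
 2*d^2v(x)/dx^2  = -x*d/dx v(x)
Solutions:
 v(x) = C1 + C2*erf(x/2)


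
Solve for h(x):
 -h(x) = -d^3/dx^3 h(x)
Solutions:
 h(x) = C3*exp(x) + (C1*sin(sqrt(3)*x/2) + C2*cos(sqrt(3)*x/2))*exp(-x/2)


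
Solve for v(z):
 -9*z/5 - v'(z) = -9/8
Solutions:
 v(z) = C1 - 9*z^2/10 + 9*z/8


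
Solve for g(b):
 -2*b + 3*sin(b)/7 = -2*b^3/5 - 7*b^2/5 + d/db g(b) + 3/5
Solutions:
 g(b) = C1 + b^4/10 + 7*b^3/15 - b^2 - 3*b/5 - 3*cos(b)/7


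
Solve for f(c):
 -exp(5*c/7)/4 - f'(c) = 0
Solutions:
 f(c) = C1 - 7*exp(5*c/7)/20


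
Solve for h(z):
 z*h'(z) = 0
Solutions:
 h(z) = C1


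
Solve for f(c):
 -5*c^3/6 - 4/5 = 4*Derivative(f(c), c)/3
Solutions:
 f(c) = C1 - 5*c^4/32 - 3*c/5


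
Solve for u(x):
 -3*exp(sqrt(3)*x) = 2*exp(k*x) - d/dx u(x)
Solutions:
 u(x) = C1 + sqrt(3)*exp(sqrt(3)*x) + 2*exp(k*x)/k


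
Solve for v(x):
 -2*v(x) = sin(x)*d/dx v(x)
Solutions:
 v(x) = C1*(cos(x) + 1)/(cos(x) - 1)


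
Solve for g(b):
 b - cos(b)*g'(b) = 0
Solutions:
 g(b) = C1 + Integral(b/cos(b), b)


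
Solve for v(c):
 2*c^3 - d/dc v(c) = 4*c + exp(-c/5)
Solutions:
 v(c) = C1 + c^4/2 - 2*c^2 + 5*exp(-c/5)


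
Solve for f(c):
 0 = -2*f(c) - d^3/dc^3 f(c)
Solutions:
 f(c) = C3*exp(-2^(1/3)*c) + (C1*sin(2^(1/3)*sqrt(3)*c/2) + C2*cos(2^(1/3)*sqrt(3)*c/2))*exp(2^(1/3)*c/2)


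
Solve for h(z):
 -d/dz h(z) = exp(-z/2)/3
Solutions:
 h(z) = C1 + 2*exp(-z/2)/3


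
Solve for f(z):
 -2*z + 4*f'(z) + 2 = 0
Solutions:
 f(z) = C1 + z^2/4 - z/2


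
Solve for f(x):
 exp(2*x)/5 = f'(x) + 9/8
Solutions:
 f(x) = C1 - 9*x/8 + exp(2*x)/10


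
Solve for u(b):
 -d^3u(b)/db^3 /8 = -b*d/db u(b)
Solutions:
 u(b) = C1 + Integral(C2*airyai(2*b) + C3*airybi(2*b), b)


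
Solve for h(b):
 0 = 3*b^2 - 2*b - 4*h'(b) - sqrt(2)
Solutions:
 h(b) = C1 + b^3/4 - b^2/4 - sqrt(2)*b/4


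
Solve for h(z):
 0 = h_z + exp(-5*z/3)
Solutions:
 h(z) = C1 + 3*exp(-5*z/3)/5


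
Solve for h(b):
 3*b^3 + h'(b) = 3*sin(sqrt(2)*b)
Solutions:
 h(b) = C1 - 3*b^4/4 - 3*sqrt(2)*cos(sqrt(2)*b)/2


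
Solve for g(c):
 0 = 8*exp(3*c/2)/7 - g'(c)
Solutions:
 g(c) = C1 + 16*exp(3*c/2)/21


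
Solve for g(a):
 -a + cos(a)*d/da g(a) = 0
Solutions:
 g(a) = C1 + Integral(a/cos(a), a)


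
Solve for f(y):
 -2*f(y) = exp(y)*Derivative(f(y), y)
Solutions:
 f(y) = C1*exp(2*exp(-y))


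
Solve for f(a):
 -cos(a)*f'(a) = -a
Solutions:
 f(a) = C1 + Integral(a/cos(a), a)


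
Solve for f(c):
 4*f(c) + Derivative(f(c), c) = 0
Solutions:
 f(c) = C1*exp(-4*c)


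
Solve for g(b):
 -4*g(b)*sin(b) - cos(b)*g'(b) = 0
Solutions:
 g(b) = C1*cos(b)^4


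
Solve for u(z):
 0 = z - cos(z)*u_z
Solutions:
 u(z) = C1 + Integral(z/cos(z), z)


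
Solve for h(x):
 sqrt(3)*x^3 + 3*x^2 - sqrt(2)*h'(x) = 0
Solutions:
 h(x) = C1 + sqrt(6)*x^4/8 + sqrt(2)*x^3/2


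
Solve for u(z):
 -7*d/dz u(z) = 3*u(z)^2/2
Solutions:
 u(z) = 14/(C1 + 3*z)


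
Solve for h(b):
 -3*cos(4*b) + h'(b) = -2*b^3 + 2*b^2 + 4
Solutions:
 h(b) = C1 - b^4/2 + 2*b^3/3 + 4*b + 3*sin(4*b)/4


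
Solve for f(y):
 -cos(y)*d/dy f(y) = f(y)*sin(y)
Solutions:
 f(y) = C1*cos(y)


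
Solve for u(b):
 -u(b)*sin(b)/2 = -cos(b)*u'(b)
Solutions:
 u(b) = C1/sqrt(cos(b))


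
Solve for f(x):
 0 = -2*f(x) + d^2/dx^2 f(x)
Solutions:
 f(x) = C1*exp(-sqrt(2)*x) + C2*exp(sqrt(2)*x)


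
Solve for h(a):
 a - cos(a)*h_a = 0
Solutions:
 h(a) = C1 + Integral(a/cos(a), a)


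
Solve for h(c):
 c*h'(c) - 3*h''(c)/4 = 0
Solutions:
 h(c) = C1 + C2*erfi(sqrt(6)*c/3)


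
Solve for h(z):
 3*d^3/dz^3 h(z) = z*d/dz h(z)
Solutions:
 h(z) = C1 + Integral(C2*airyai(3^(2/3)*z/3) + C3*airybi(3^(2/3)*z/3), z)


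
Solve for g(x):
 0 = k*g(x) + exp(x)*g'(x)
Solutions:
 g(x) = C1*exp(k*exp(-x))


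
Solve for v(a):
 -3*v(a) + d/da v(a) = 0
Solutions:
 v(a) = C1*exp(3*a)


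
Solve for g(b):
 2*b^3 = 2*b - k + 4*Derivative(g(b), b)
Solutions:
 g(b) = C1 + b^4/8 - b^2/4 + b*k/4


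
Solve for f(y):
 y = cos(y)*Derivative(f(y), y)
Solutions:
 f(y) = C1 + Integral(y/cos(y), y)


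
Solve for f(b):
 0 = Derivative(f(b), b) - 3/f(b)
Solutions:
 f(b) = -sqrt(C1 + 6*b)
 f(b) = sqrt(C1 + 6*b)


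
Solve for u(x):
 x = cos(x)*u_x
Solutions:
 u(x) = C1 + Integral(x/cos(x), x)


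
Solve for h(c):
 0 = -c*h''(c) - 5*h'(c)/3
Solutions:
 h(c) = C1 + C2/c^(2/3)


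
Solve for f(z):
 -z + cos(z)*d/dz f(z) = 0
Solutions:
 f(z) = C1 + Integral(z/cos(z), z)


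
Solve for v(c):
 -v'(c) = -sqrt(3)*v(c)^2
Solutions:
 v(c) = -1/(C1 + sqrt(3)*c)


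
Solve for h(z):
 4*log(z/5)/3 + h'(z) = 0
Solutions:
 h(z) = C1 - 4*z*log(z)/3 + 4*z/3 + 4*z*log(5)/3


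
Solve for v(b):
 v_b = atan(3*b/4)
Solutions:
 v(b) = C1 + b*atan(3*b/4) - 2*log(9*b^2 + 16)/3


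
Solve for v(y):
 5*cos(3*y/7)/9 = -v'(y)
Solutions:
 v(y) = C1 - 35*sin(3*y/7)/27


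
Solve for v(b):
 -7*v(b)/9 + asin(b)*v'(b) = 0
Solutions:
 v(b) = C1*exp(7*Integral(1/asin(b), b)/9)


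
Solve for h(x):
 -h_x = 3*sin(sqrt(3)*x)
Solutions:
 h(x) = C1 + sqrt(3)*cos(sqrt(3)*x)


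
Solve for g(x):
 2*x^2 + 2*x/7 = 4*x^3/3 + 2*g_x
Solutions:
 g(x) = C1 - x^4/6 + x^3/3 + x^2/14


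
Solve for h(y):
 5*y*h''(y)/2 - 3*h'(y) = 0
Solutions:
 h(y) = C1 + C2*y^(11/5)


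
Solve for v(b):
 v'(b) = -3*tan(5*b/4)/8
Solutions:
 v(b) = C1 + 3*log(cos(5*b/4))/10


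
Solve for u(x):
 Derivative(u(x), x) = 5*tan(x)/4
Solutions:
 u(x) = C1 - 5*log(cos(x))/4


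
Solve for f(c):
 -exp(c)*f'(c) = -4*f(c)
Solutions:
 f(c) = C1*exp(-4*exp(-c))


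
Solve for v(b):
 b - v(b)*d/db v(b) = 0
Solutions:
 v(b) = -sqrt(C1 + b^2)
 v(b) = sqrt(C1 + b^2)


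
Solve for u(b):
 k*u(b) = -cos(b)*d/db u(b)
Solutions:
 u(b) = C1*exp(k*(log(sin(b) - 1) - log(sin(b) + 1))/2)


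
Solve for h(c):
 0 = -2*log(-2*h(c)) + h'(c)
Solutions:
 -Integral(1/(log(-_y) + log(2)), (_y, h(c)))/2 = C1 - c


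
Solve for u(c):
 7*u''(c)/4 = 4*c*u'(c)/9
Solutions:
 u(c) = C1 + C2*erfi(2*sqrt(14)*c/21)


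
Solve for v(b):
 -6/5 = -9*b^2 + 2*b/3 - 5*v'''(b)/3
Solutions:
 v(b) = C1 + C2*b + C3*b^2 - 9*b^5/100 + b^4/60 + 3*b^3/25


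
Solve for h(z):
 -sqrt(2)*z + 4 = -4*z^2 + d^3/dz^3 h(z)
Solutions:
 h(z) = C1 + C2*z + C3*z^2 + z^5/15 - sqrt(2)*z^4/24 + 2*z^3/3


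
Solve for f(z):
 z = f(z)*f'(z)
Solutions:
 f(z) = -sqrt(C1 + z^2)
 f(z) = sqrt(C1 + z^2)


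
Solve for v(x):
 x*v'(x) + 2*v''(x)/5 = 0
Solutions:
 v(x) = C1 + C2*erf(sqrt(5)*x/2)


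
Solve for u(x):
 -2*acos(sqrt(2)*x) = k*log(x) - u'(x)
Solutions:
 u(x) = C1 + k*x*(log(x) - 1) + 2*x*acos(sqrt(2)*x) - sqrt(2)*sqrt(1 - 2*x^2)


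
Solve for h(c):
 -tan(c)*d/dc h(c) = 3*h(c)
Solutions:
 h(c) = C1/sin(c)^3


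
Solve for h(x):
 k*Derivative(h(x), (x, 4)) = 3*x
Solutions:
 h(x) = C1 + C2*x + C3*x^2 + C4*x^3 + x^5/(40*k)


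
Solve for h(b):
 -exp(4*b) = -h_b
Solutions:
 h(b) = C1 + exp(4*b)/4


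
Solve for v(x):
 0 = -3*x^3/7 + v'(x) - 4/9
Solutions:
 v(x) = C1 + 3*x^4/28 + 4*x/9


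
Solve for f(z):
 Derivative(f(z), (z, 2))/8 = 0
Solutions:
 f(z) = C1 + C2*z


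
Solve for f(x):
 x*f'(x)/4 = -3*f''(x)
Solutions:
 f(x) = C1 + C2*erf(sqrt(6)*x/12)


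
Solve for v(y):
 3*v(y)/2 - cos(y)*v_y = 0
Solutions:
 v(y) = C1*(sin(y) + 1)^(3/4)/(sin(y) - 1)^(3/4)


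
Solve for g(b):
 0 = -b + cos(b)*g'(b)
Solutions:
 g(b) = C1 + Integral(b/cos(b), b)


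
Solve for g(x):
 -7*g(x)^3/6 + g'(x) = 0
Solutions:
 g(x) = -sqrt(3)*sqrt(-1/(C1 + 7*x))
 g(x) = sqrt(3)*sqrt(-1/(C1 + 7*x))


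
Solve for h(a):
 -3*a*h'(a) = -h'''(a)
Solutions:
 h(a) = C1 + Integral(C2*airyai(3^(1/3)*a) + C3*airybi(3^(1/3)*a), a)


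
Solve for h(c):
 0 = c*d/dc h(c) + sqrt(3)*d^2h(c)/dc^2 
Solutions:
 h(c) = C1 + C2*erf(sqrt(2)*3^(3/4)*c/6)


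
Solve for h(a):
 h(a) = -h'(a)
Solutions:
 h(a) = C1*exp(-a)


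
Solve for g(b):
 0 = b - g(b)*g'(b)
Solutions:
 g(b) = -sqrt(C1 + b^2)
 g(b) = sqrt(C1 + b^2)


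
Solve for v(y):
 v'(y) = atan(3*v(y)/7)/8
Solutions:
 Integral(1/atan(3*_y/7), (_y, v(y))) = C1 + y/8


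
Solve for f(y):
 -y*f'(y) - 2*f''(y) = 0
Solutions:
 f(y) = C1 + C2*erf(y/2)


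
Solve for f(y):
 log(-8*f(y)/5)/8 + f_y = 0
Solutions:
 8*Integral(1/(log(-_y) - log(5) + 3*log(2)), (_y, f(y))) = C1 - y


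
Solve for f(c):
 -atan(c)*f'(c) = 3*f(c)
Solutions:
 f(c) = C1*exp(-3*Integral(1/atan(c), c))


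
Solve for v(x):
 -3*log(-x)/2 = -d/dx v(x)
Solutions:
 v(x) = C1 + 3*x*log(-x)/2 - 3*x/2


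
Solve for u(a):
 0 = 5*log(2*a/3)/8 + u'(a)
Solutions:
 u(a) = C1 - 5*a*log(a)/8 - 5*a*log(2)/8 + 5*a/8 + 5*a*log(3)/8


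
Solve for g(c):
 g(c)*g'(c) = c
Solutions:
 g(c) = -sqrt(C1 + c^2)
 g(c) = sqrt(C1 + c^2)


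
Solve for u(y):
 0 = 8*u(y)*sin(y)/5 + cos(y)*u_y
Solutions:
 u(y) = C1*cos(y)^(8/5)


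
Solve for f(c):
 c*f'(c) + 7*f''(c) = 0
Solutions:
 f(c) = C1 + C2*erf(sqrt(14)*c/14)


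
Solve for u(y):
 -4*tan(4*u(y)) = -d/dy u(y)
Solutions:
 u(y) = -asin(C1*exp(16*y))/4 + pi/4
 u(y) = asin(C1*exp(16*y))/4


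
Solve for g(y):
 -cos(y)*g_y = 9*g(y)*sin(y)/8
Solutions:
 g(y) = C1*cos(y)^(9/8)


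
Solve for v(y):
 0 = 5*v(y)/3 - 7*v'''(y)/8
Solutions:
 v(y) = C3*exp(2*21^(2/3)*5^(1/3)*y/21) + (C1*sin(3^(1/6)*5^(1/3)*7^(2/3)*y/7) + C2*cos(3^(1/6)*5^(1/3)*7^(2/3)*y/7))*exp(-21^(2/3)*5^(1/3)*y/21)


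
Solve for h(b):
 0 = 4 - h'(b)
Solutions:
 h(b) = C1 + 4*b


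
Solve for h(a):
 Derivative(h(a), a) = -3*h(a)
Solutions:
 h(a) = C1*exp(-3*a)


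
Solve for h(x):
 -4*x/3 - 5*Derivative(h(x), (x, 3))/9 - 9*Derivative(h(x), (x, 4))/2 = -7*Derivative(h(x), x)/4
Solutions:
 h(x) = C1 + C2*exp(-x*(200*2^(2/3)/(729*sqrt(234197481) + 11156261)^(1/3) + 40 + 2^(1/3)*(729*sqrt(234197481) + 11156261)^(1/3))/972)*sin(2^(1/3)*sqrt(3)*x*(-(729*sqrt(234197481) + 11156261)^(1/3) + 200*2^(1/3)/(729*sqrt(234197481) + 11156261)^(1/3))/972) + C3*exp(-x*(200*2^(2/3)/(729*sqrt(234197481) + 11156261)^(1/3) + 40 + 2^(1/3)*(729*sqrt(234197481) + 11156261)^(1/3))/972)*cos(2^(1/3)*sqrt(3)*x*(-(729*sqrt(234197481) + 11156261)^(1/3) + 200*2^(1/3)/(729*sqrt(234197481) + 11156261)^(1/3))/972) + C4*exp(x*(-20 + 200*2^(2/3)/(729*sqrt(234197481) + 11156261)^(1/3) + 2^(1/3)*(729*sqrt(234197481) + 11156261)^(1/3))/486) + 8*x^2/21


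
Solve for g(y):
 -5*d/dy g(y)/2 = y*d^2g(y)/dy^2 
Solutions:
 g(y) = C1 + C2/y^(3/2)


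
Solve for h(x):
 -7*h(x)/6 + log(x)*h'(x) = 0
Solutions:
 h(x) = C1*exp(7*li(x)/6)


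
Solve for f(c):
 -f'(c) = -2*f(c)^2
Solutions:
 f(c) = -1/(C1 + 2*c)


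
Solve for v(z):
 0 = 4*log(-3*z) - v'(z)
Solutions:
 v(z) = C1 + 4*z*log(-z) + 4*z*(-1 + log(3))


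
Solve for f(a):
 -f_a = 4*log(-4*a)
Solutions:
 f(a) = C1 - 4*a*log(-a) + 4*a*(1 - 2*log(2))


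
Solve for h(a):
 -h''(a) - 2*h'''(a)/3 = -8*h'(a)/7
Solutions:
 h(a) = C1 + C2*exp(a*(-21 + sqrt(1785))/28) + C3*exp(-a*(21 + sqrt(1785))/28)


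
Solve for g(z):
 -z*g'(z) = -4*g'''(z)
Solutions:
 g(z) = C1 + Integral(C2*airyai(2^(1/3)*z/2) + C3*airybi(2^(1/3)*z/2), z)


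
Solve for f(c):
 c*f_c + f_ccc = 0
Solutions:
 f(c) = C1 + Integral(C2*airyai(-c) + C3*airybi(-c), c)


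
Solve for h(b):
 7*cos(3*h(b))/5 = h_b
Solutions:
 -7*b/5 - log(sin(3*h(b)) - 1)/6 + log(sin(3*h(b)) + 1)/6 = C1


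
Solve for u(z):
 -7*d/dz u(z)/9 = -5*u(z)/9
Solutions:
 u(z) = C1*exp(5*z/7)


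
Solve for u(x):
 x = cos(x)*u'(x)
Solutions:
 u(x) = C1 + Integral(x/cos(x), x)


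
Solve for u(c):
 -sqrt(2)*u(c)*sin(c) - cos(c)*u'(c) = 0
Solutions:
 u(c) = C1*cos(c)^(sqrt(2))


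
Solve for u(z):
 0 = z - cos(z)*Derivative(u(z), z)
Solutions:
 u(z) = C1 + Integral(z/cos(z), z)


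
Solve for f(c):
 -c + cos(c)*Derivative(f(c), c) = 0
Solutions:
 f(c) = C1 + Integral(c/cos(c), c)


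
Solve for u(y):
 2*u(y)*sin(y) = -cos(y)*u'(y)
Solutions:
 u(y) = C1*cos(y)^2


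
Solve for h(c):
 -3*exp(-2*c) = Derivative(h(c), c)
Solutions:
 h(c) = C1 + 3*exp(-2*c)/2


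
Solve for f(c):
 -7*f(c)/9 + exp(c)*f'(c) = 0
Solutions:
 f(c) = C1*exp(-7*exp(-c)/9)


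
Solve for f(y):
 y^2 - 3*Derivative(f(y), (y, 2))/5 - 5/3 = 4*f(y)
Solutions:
 f(y) = C1*sin(2*sqrt(15)*y/3) + C2*cos(2*sqrt(15)*y/3) + y^2/4 - 59/120


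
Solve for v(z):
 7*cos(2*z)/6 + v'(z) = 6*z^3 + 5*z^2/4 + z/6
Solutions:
 v(z) = C1 + 3*z^4/2 + 5*z^3/12 + z^2/12 - 7*sin(2*z)/12


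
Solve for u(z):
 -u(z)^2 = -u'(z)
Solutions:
 u(z) = -1/(C1 + z)


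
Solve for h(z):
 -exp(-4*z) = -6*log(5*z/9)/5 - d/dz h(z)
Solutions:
 h(z) = C1 - 6*z*log(z)/5 + 6*z*(-log(5) + 1 + 2*log(3))/5 - exp(-4*z)/4


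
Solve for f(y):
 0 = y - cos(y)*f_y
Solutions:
 f(y) = C1 + Integral(y/cos(y), y)


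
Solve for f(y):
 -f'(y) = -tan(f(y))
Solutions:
 f(y) = pi - asin(C1*exp(y))
 f(y) = asin(C1*exp(y))


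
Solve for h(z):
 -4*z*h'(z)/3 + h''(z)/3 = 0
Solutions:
 h(z) = C1 + C2*erfi(sqrt(2)*z)


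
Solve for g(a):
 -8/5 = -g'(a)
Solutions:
 g(a) = C1 + 8*a/5


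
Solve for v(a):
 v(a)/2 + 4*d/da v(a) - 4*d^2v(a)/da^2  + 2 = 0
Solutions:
 v(a) = C1*exp(a*(2 - sqrt(6))/4) + C2*exp(a*(2 + sqrt(6))/4) - 4


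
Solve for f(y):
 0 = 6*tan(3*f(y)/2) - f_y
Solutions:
 f(y) = -2*asin(C1*exp(9*y))/3 + 2*pi/3
 f(y) = 2*asin(C1*exp(9*y))/3


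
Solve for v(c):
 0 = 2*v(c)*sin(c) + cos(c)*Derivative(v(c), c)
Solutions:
 v(c) = C1*cos(c)^2


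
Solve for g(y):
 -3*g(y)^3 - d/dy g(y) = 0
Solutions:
 g(y) = -sqrt(2)*sqrt(-1/(C1 - 3*y))/2
 g(y) = sqrt(2)*sqrt(-1/(C1 - 3*y))/2


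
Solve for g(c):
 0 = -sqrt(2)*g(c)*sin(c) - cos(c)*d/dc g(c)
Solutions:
 g(c) = C1*cos(c)^(sqrt(2))


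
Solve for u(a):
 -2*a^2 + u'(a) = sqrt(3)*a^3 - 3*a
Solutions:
 u(a) = C1 + sqrt(3)*a^4/4 + 2*a^3/3 - 3*a^2/2


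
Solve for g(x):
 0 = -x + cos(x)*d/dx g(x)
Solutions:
 g(x) = C1 + Integral(x/cos(x), x)


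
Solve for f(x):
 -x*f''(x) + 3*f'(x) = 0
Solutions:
 f(x) = C1 + C2*x^4


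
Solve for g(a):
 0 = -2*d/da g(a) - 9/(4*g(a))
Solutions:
 g(a) = -sqrt(C1 - 9*a)/2
 g(a) = sqrt(C1 - 9*a)/2


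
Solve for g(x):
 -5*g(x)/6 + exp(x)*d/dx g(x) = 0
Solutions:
 g(x) = C1*exp(-5*exp(-x)/6)


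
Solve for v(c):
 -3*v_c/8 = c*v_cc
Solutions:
 v(c) = C1 + C2*c^(5/8)


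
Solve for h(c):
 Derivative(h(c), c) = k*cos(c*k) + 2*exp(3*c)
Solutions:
 h(c) = C1 + 2*exp(3*c)/3 + sin(c*k)


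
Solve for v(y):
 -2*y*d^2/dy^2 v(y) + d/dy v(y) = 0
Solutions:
 v(y) = C1 + C2*y^(3/2)


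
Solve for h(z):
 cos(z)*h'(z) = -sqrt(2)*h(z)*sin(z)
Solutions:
 h(z) = C1*cos(z)^(sqrt(2))


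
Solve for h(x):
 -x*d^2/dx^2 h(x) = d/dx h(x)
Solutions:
 h(x) = C1 + C2*log(x)


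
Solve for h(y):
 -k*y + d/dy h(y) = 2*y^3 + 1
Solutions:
 h(y) = C1 + k*y^2/2 + y^4/2 + y


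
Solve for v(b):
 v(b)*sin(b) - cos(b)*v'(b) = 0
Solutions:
 v(b) = C1/cos(b)


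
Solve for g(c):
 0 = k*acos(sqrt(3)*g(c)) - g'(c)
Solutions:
 Integral(1/acos(sqrt(3)*_y), (_y, g(c))) = C1 + c*k


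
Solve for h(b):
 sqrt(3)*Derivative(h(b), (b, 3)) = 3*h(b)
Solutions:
 h(b) = C3*exp(3^(1/6)*b) + (C1*sin(3^(2/3)*b/2) + C2*cos(3^(2/3)*b/2))*exp(-3^(1/6)*b/2)


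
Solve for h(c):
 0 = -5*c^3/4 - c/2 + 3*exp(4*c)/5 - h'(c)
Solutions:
 h(c) = C1 - 5*c^4/16 - c^2/4 + 3*exp(4*c)/20


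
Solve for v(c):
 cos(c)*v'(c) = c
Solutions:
 v(c) = C1 + Integral(c/cos(c), c)


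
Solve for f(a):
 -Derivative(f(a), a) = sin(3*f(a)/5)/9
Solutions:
 a/9 + 5*log(cos(3*f(a)/5) - 1)/6 - 5*log(cos(3*f(a)/5) + 1)/6 = C1


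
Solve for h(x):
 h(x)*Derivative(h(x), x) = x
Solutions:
 h(x) = -sqrt(C1 + x^2)
 h(x) = sqrt(C1 + x^2)


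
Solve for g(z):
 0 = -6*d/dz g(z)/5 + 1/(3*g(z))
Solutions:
 g(z) = -sqrt(C1 + 5*z)/3
 g(z) = sqrt(C1 + 5*z)/3


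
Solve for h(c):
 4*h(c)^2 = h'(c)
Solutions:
 h(c) = -1/(C1 + 4*c)


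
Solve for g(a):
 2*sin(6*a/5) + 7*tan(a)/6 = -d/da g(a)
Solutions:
 g(a) = C1 + 7*log(cos(a))/6 + 5*cos(6*a/5)/3


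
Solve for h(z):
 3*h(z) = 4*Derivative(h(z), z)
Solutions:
 h(z) = C1*exp(3*z/4)


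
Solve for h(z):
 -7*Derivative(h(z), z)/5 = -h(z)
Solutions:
 h(z) = C1*exp(5*z/7)


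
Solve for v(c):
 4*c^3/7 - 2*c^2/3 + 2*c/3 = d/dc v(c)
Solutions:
 v(c) = C1 + c^4/7 - 2*c^3/9 + c^2/3


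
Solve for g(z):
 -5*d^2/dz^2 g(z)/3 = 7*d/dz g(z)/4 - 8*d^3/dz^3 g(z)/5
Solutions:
 g(z) = C1 + C2*exp(z*(25 - sqrt(3145))/48) + C3*exp(z*(25 + sqrt(3145))/48)


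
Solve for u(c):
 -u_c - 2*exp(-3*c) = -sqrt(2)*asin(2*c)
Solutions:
 u(c) = C1 + sqrt(2)*c*asin(2*c) + sqrt(2)*sqrt(1 - 4*c^2)/2 + 2*exp(-3*c)/3


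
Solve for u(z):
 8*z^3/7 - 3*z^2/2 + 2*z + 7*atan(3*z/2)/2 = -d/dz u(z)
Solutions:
 u(z) = C1 - 2*z^4/7 + z^3/2 - z^2 - 7*z*atan(3*z/2)/2 + 7*log(9*z^2 + 4)/6


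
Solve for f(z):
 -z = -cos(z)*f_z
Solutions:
 f(z) = C1 + Integral(z/cos(z), z)


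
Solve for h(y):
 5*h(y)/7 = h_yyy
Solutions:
 h(y) = C3*exp(5^(1/3)*7^(2/3)*y/7) + (C1*sin(sqrt(3)*5^(1/3)*7^(2/3)*y/14) + C2*cos(sqrt(3)*5^(1/3)*7^(2/3)*y/14))*exp(-5^(1/3)*7^(2/3)*y/14)


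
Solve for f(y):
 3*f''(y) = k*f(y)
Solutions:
 f(y) = C1*exp(-sqrt(3)*sqrt(k)*y/3) + C2*exp(sqrt(3)*sqrt(k)*y/3)


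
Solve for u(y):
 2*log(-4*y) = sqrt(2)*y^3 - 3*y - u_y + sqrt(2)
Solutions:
 u(y) = C1 + sqrt(2)*y^4/4 - 3*y^2/2 - 2*y*log(-y) + y*(-4*log(2) + sqrt(2) + 2)


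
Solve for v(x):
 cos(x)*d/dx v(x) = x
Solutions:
 v(x) = C1 + Integral(x/cos(x), x)


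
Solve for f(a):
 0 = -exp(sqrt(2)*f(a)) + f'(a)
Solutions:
 f(a) = sqrt(2)*(2*log(-1/(C1 + a)) - log(2))/4


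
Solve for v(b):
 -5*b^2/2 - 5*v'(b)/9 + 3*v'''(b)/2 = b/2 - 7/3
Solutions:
 v(b) = C1 + C2*exp(-sqrt(30)*b/9) + C3*exp(sqrt(30)*b/9) - 3*b^3/2 - 9*b^2/20 - 201*b/10


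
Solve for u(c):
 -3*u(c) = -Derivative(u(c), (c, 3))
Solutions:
 u(c) = C3*exp(3^(1/3)*c) + (C1*sin(3^(5/6)*c/2) + C2*cos(3^(5/6)*c/2))*exp(-3^(1/3)*c/2)


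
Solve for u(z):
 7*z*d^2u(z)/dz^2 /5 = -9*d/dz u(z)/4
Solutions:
 u(z) = C1 + C2/z^(17/28)


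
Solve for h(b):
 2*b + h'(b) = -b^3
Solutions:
 h(b) = C1 - b^4/4 - b^2


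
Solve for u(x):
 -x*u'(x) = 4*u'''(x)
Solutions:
 u(x) = C1 + Integral(C2*airyai(-2^(1/3)*x/2) + C3*airybi(-2^(1/3)*x/2), x)


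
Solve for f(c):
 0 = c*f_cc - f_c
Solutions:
 f(c) = C1 + C2*c^2


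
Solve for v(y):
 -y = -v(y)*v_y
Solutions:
 v(y) = -sqrt(C1 + y^2)
 v(y) = sqrt(C1 + y^2)


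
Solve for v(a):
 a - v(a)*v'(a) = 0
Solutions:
 v(a) = -sqrt(C1 + a^2)
 v(a) = sqrt(C1 + a^2)


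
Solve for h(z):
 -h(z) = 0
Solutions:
 h(z) = 0


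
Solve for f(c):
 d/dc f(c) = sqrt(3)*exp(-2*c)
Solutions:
 f(c) = C1 - sqrt(3)*exp(-2*c)/2


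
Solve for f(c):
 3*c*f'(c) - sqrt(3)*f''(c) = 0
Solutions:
 f(c) = C1 + C2*erfi(sqrt(2)*3^(1/4)*c/2)


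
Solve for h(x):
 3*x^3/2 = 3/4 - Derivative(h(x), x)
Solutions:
 h(x) = C1 - 3*x^4/8 + 3*x/4


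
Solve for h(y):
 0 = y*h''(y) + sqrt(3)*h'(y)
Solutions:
 h(y) = C1 + C2*y^(1 - sqrt(3))


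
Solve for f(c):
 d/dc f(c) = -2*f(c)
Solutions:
 f(c) = C1*exp(-2*c)


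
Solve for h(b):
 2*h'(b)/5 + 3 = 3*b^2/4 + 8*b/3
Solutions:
 h(b) = C1 + 5*b^3/8 + 10*b^2/3 - 15*b/2


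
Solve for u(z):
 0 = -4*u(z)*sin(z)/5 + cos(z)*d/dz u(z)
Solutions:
 u(z) = C1/cos(z)^(4/5)


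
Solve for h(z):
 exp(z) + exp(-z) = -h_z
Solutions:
 h(z) = C1 - 2*sinh(z)


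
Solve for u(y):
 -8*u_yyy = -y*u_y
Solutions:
 u(y) = C1 + Integral(C2*airyai(y/2) + C3*airybi(y/2), y)


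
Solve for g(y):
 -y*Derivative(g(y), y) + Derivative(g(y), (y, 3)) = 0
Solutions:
 g(y) = C1 + Integral(C2*airyai(y) + C3*airybi(y), y)


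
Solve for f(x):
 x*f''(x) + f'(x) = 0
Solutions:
 f(x) = C1 + C2*log(x)


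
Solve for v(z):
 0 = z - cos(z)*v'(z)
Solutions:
 v(z) = C1 + Integral(z/cos(z), z)


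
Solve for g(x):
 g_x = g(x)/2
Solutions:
 g(x) = C1*exp(x/2)


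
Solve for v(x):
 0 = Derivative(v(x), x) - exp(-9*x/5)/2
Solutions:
 v(x) = C1 - 5*exp(-9*x/5)/18


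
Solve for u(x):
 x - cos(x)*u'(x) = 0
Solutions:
 u(x) = C1 + Integral(x/cos(x), x)


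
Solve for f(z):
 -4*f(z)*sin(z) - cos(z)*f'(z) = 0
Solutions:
 f(z) = C1*cos(z)^4


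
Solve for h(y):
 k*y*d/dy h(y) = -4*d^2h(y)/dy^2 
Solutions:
 h(y) = Piecewise((-sqrt(2)*sqrt(pi)*C1*erf(sqrt(2)*sqrt(k)*y/4)/sqrt(k) - C2, (k > 0) | (k < 0)), (-C1*y - C2, True))


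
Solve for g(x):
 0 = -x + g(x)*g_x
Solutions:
 g(x) = -sqrt(C1 + x^2)
 g(x) = sqrt(C1 + x^2)


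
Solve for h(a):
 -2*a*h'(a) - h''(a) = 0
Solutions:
 h(a) = C1 + C2*erf(a)


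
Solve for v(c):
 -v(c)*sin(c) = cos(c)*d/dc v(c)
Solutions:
 v(c) = C1*cos(c)


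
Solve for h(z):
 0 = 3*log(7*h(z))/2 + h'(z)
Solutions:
 2*Integral(1/(log(_y) + log(7)), (_y, h(z)))/3 = C1 - z


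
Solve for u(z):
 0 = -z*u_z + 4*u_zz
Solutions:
 u(z) = C1 + C2*erfi(sqrt(2)*z/4)


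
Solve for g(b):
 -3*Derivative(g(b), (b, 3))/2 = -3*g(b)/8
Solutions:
 g(b) = C3*exp(2^(1/3)*b/2) + (C1*sin(2^(1/3)*sqrt(3)*b/4) + C2*cos(2^(1/3)*sqrt(3)*b/4))*exp(-2^(1/3)*b/4)


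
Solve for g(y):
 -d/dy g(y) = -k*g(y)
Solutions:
 g(y) = C1*exp(k*y)


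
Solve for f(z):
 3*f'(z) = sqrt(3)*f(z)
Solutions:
 f(z) = C1*exp(sqrt(3)*z/3)


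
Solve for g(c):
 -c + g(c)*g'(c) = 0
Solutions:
 g(c) = -sqrt(C1 + c^2)
 g(c) = sqrt(C1 + c^2)


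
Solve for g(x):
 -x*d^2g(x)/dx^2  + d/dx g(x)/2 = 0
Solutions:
 g(x) = C1 + C2*x^(3/2)


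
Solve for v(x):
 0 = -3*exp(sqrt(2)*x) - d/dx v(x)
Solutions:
 v(x) = C1 - 3*sqrt(2)*exp(sqrt(2)*x)/2


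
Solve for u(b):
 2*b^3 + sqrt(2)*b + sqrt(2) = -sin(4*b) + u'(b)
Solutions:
 u(b) = C1 + b^4/2 + sqrt(2)*b^2/2 + sqrt(2)*b - cos(4*b)/4


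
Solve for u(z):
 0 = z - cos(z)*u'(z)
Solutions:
 u(z) = C1 + Integral(z/cos(z), z)


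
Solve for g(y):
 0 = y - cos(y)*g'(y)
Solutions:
 g(y) = C1 + Integral(y/cos(y), y)


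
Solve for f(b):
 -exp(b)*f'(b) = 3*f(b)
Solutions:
 f(b) = C1*exp(3*exp(-b))


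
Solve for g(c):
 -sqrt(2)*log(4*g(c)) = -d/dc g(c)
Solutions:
 -sqrt(2)*Integral(1/(log(_y) + 2*log(2)), (_y, g(c)))/2 = C1 - c


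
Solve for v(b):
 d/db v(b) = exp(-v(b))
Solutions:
 v(b) = log(C1 + b)


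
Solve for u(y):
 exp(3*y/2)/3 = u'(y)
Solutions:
 u(y) = C1 + 2*exp(3*y/2)/9


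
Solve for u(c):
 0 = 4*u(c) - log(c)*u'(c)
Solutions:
 u(c) = C1*exp(4*li(c))


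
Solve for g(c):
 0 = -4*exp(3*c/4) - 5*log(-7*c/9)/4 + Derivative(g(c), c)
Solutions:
 g(c) = C1 + 5*c*log(-c)/4 + 5*c*(-2*log(3) - 1 + log(7))/4 + 16*exp(3*c/4)/3


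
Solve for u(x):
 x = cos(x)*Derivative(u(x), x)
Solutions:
 u(x) = C1 + Integral(x/cos(x), x)


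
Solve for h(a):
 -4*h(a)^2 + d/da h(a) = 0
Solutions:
 h(a) = -1/(C1 + 4*a)


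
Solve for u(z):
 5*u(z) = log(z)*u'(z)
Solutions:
 u(z) = C1*exp(5*li(z))


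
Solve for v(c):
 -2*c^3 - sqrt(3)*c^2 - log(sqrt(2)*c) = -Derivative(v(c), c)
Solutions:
 v(c) = C1 + c^4/2 + sqrt(3)*c^3/3 + c*log(c) - c + c*log(2)/2


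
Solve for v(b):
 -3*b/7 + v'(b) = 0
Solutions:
 v(b) = C1 + 3*b^2/14


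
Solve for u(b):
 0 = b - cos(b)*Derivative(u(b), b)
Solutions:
 u(b) = C1 + Integral(b/cos(b), b)


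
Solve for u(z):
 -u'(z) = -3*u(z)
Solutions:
 u(z) = C1*exp(3*z)


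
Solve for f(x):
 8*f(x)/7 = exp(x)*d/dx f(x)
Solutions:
 f(x) = C1*exp(-8*exp(-x)/7)


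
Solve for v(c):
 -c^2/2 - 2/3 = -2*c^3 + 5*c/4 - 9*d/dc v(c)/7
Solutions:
 v(c) = C1 - 7*c^4/18 + 7*c^3/54 + 35*c^2/72 + 14*c/27


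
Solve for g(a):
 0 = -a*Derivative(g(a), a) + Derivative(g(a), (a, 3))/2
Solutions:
 g(a) = C1 + Integral(C2*airyai(2^(1/3)*a) + C3*airybi(2^(1/3)*a), a)


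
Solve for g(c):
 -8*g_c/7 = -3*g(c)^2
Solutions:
 g(c) = -8/(C1 + 21*c)


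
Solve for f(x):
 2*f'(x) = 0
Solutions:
 f(x) = C1


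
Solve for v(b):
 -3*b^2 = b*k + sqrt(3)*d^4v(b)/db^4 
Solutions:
 v(b) = C1 + C2*b + C3*b^2 + C4*b^3 - sqrt(3)*b^6/360 - sqrt(3)*b^5*k/360


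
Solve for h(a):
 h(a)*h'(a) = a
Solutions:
 h(a) = -sqrt(C1 + a^2)
 h(a) = sqrt(C1 + a^2)


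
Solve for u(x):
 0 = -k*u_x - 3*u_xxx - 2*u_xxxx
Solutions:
 u(x) = C1 + C2*exp(-x*((2*k + sqrt((2*k + 1)^2 - 1) + 1)^(1/3) + 1 + (2*k + sqrt((2*k + 1)^2 - 1) + 1)^(-1/3))/2) + C3*exp(x*((2*k + sqrt((2*k + 1)^2 - 1) + 1)^(1/3)/4 - sqrt(3)*I*(2*k + sqrt((2*k + 1)^2 - 1) + 1)^(1/3)/4 - 1/2 - 1/((-1 + sqrt(3)*I)*(2*k + sqrt((2*k + 1)^2 - 1) + 1)^(1/3)))) + C4*exp(x*((2*k + sqrt((2*k + 1)^2 - 1) + 1)^(1/3)/4 + sqrt(3)*I*(2*k + sqrt((2*k + 1)^2 - 1) + 1)^(1/3)/4 - 1/2 + 1/((1 + sqrt(3)*I)*(2*k + sqrt((2*k + 1)^2 - 1) + 1)^(1/3))))


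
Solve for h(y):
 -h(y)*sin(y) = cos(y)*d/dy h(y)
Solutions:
 h(y) = C1*cos(y)


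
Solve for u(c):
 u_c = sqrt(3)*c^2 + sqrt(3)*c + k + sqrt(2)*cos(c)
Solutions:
 u(c) = C1 + sqrt(3)*c^3/3 + sqrt(3)*c^2/2 + c*k + sqrt(2)*sin(c)


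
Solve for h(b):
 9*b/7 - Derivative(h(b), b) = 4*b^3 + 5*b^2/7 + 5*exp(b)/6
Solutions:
 h(b) = C1 - b^4 - 5*b^3/21 + 9*b^2/14 - 5*exp(b)/6


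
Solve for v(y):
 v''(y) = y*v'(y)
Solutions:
 v(y) = C1 + C2*erfi(sqrt(2)*y/2)


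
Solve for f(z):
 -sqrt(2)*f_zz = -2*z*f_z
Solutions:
 f(z) = C1 + C2*erfi(2^(3/4)*z/2)


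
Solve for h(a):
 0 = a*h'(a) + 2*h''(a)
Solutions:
 h(a) = C1 + C2*erf(a/2)


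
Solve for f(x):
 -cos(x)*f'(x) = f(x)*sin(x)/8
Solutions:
 f(x) = C1*cos(x)^(1/8)


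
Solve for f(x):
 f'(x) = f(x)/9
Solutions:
 f(x) = C1*exp(x/9)


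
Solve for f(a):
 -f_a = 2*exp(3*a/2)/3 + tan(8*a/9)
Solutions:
 f(a) = C1 - 4*exp(3*a/2)/9 + 9*log(cos(8*a/9))/8


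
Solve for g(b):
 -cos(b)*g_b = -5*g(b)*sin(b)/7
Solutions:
 g(b) = C1/cos(b)^(5/7)


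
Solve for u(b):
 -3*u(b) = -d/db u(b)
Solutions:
 u(b) = C1*exp(3*b)


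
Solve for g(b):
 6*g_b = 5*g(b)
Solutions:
 g(b) = C1*exp(5*b/6)


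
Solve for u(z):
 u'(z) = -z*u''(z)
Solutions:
 u(z) = C1 + C2*log(z)


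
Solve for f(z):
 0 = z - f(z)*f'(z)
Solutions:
 f(z) = -sqrt(C1 + z^2)
 f(z) = sqrt(C1 + z^2)


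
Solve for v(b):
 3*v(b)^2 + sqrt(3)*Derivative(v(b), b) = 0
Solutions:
 v(b) = 1/(C1 + sqrt(3)*b)


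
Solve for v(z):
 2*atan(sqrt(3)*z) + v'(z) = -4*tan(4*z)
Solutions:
 v(z) = C1 - 2*z*atan(sqrt(3)*z) + sqrt(3)*log(3*z^2 + 1)/3 + log(cos(4*z))


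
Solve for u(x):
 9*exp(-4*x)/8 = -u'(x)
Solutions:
 u(x) = C1 + 9*exp(-4*x)/32


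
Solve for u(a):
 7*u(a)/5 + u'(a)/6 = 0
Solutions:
 u(a) = C1*exp(-42*a/5)


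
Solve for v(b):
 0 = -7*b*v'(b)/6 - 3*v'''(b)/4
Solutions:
 v(b) = C1 + Integral(C2*airyai(-42^(1/3)*b/3) + C3*airybi(-42^(1/3)*b/3), b)


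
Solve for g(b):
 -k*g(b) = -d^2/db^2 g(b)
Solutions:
 g(b) = C1*exp(-b*sqrt(k)) + C2*exp(b*sqrt(k))


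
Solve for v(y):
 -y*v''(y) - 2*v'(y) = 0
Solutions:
 v(y) = C1 + C2/y


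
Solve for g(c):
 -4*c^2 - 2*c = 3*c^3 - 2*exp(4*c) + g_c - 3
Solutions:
 g(c) = C1 - 3*c^4/4 - 4*c^3/3 - c^2 + 3*c + exp(4*c)/2


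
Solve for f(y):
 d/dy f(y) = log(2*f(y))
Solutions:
 -Integral(1/(log(_y) + log(2)), (_y, f(y))) = C1 - y


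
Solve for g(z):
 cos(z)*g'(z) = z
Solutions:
 g(z) = C1 + Integral(z/cos(z), z)


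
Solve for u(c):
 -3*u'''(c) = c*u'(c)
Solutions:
 u(c) = C1 + Integral(C2*airyai(-3^(2/3)*c/3) + C3*airybi(-3^(2/3)*c/3), c)


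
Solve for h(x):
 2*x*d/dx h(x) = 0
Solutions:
 h(x) = C1


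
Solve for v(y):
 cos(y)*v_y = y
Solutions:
 v(y) = C1 + Integral(y/cos(y), y)


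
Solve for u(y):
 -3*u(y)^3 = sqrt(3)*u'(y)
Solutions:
 u(y) = -sqrt(2)*sqrt(-1/(C1 - sqrt(3)*y))/2
 u(y) = sqrt(2)*sqrt(-1/(C1 - sqrt(3)*y))/2


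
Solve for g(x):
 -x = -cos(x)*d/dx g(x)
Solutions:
 g(x) = C1 + Integral(x/cos(x), x)


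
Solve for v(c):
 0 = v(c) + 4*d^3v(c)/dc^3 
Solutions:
 v(c) = C3*exp(-2^(1/3)*c/2) + (C1*sin(2^(1/3)*sqrt(3)*c/4) + C2*cos(2^(1/3)*sqrt(3)*c/4))*exp(2^(1/3)*c/4)


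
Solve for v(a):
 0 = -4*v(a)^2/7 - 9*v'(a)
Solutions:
 v(a) = 63/(C1 + 4*a)


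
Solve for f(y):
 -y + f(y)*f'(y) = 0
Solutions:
 f(y) = -sqrt(C1 + y^2)
 f(y) = sqrt(C1 + y^2)


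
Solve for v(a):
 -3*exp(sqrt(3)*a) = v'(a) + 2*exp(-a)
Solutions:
 v(a) = C1 - sqrt(3)*exp(sqrt(3)*a) + 2*exp(-a)


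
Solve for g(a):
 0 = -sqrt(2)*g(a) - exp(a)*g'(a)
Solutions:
 g(a) = C1*exp(sqrt(2)*exp(-a))


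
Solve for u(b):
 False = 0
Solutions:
 u(b) = C1 - 3*b*asin(b/3)/5 + zoo*b - 3*sqrt(9 - b^2)/5


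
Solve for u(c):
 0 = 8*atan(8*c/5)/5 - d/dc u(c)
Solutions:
 u(c) = C1 + 8*c*atan(8*c/5)/5 - log(64*c^2 + 25)/2


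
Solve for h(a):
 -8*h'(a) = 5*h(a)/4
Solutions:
 h(a) = C1*exp(-5*a/32)


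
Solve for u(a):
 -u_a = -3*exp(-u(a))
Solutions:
 u(a) = log(C1 + 3*a)


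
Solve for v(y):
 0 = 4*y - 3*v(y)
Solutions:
 v(y) = 4*y/3


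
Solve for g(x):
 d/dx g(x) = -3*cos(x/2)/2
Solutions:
 g(x) = C1 - 3*sin(x/2)


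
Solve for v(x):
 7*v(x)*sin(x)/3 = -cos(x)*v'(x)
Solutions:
 v(x) = C1*cos(x)^(7/3)


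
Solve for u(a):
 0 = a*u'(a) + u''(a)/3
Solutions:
 u(a) = C1 + C2*erf(sqrt(6)*a/2)


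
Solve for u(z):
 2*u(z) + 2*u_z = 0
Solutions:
 u(z) = C1*exp(-z)


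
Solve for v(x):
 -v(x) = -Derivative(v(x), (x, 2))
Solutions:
 v(x) = C1*exp(-x) + C2*exp(x)


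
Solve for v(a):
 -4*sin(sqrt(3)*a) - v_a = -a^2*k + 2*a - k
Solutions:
 v(a) = C1 + a^3*k/3 - a^2 + a*k + 4*sqrt(3)*cos(sqrt(3)*a)/3


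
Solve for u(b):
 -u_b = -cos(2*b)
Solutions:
 u(b) = C1 + sin(2*b)/2


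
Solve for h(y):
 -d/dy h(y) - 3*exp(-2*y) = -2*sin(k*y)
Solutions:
 h(y) = C1 + 3*exp(-2*y)/2 - 2*cos(k*y)/k


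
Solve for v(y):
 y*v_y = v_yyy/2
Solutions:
 v(y) = C1 + Integral(C2*airyai(2^(1/3)*y) + C3*airybi(2^(1/3)*y), y)


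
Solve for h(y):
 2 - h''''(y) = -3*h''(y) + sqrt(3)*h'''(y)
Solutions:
 h(y) = C1 + C2*y + C3*exp(y*(-sqrt(3) + sqrt(15))/2) + C4*exp(-y*(sqrt(3) + sqrt(15))/2) - y^2/3


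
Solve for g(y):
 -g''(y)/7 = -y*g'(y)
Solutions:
 g(y) = C1 + C2*erfi(sqrt(14)*y/2)


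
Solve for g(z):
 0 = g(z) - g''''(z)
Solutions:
 g(z) = C1*exp(-z) + C2*exp(z) + C3*sin(z) + C4*cos(z)


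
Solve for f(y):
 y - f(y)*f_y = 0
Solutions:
 f(y) = -sqrt(C1 + y^2)
 f(y) = sqrt(C1 + y^2)


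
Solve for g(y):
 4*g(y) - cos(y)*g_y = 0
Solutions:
 g(y) = C1*(sin(y)^2 + 2*sin(y) + 1)/(sin(y)^2 - 2*sin(y) + 1)


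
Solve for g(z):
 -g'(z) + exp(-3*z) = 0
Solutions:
 g(z) = C1 - exp(-3*z)/3


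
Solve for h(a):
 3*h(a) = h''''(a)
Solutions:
 h(a) = C1*exp(-3^(1/4)*a) + C2*exp(3^(1/4)*a) + C3*sin(3^(1/4)*a) + C4*cos(3^(1/4)*a)


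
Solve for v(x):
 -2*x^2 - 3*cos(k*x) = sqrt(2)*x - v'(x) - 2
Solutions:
 v(x) = C1 + 2*x^3/3 + sqrt(2)*x^2/2 - 2*x + 3*sin(k*x)/k


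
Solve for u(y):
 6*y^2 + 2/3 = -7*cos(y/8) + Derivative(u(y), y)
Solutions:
 u(y) = C1 + 2*y^3 + 2*y/3 + 56*sin(y/8)


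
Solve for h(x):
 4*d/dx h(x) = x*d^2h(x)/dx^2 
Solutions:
 h(x) = C1 + C2*x^5


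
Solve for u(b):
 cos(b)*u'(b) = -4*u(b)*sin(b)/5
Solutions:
 u(b) = C1*cos(b)^(4/5)


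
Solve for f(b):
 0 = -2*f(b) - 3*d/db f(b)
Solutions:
 f(b) = C1*exp(-2*b/3)


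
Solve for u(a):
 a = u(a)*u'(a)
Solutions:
 u(a) = -sqrt(C1 + a^2)
 u(a) = sqrt(C1 + a^2)


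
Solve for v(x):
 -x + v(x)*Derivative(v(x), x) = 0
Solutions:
 v(x) = -sqrt(C1 + x^2)
 v(x) = sqrt(C1 + x^2)


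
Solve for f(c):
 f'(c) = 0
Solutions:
 f(c) = C1


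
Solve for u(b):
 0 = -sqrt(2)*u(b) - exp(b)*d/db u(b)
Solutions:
 u(b) = C1*exp(sqrt(2)*exp(-b))


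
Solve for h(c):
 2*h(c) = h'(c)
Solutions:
 h(c) = C1*exp(2*c)


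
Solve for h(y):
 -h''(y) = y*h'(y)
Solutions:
 h(y) = C1 + C2*erf(sqrt(2)*y/2)


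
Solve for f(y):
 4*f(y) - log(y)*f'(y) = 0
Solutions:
 f(y) = C1*exp(4*li(y))


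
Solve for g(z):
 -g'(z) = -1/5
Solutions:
 g(z) = C1 + z/5


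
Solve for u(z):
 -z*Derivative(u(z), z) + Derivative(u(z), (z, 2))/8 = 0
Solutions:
 u(z) = C1 + C2*erfi(2*z)


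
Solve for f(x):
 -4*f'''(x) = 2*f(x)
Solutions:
 f(x) = C3*exp(-2^(2/3)*x/2) + (C1*sin(2^(2/3)*sqrt(3)*x/4) + C2*cos(2^(2/3)*sqrt(3)*x/4))*exp(2^(2/3)*x/4)


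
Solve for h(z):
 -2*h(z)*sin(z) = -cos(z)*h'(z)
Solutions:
 h(z) = C1/cos(z)^2


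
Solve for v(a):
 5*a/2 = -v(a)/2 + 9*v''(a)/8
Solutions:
 v(a) = C1*exp(-2*a/3) + C2*exp(2*a/3) - 5*a


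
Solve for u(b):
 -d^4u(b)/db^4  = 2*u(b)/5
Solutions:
 u(b) = (C1*sin(10^(3/4)*b/10) + C2*cos(10^(3/4)*b/10))*exp(-10^(3/4)*b/10) + (C3*sin(10^(3/4)*b/10) + C4*cos(10^(3/4)*b/10))*exp(10^(3/4)*b/10)


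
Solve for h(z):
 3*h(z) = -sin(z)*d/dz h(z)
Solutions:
 h(z) = C1*(cos(z) + 1)^(3/2)/(cos(z) - 1)^(3/2)


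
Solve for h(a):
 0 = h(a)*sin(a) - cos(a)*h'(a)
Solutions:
 h(a) = C1/cos(a)


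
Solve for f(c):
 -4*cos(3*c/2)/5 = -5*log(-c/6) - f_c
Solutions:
 f(c) = C1 - 5*c*log(-c) + 5*c + 5*c*log(6) + 8*sin(3*c/2)/15


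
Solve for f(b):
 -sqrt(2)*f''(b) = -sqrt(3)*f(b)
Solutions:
 f(b) = C1*exp(-2^(3/4)*3^(1/4)*b/2) + C2*exp(2^(3/4)*3^(1/4)*b/2)


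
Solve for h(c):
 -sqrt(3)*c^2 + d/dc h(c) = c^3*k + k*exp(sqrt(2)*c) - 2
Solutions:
 h(c) = C1 + c^4*k/4 + sqrt(3)*c^3/3 - 2*c + sqrt(2)*k*exp(sqrt(2)*c)/2


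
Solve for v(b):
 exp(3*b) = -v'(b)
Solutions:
 v(b) = C1 - exp(3*b)/3


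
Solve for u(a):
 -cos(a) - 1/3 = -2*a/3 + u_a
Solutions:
 u(a) = C1 + a^2/3 - a/3 - sin(a)


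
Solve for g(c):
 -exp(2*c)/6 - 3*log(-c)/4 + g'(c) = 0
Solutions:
 g(c) = C1 + 3*c*log(-c)/4 - 3*c/4 + exp(2*c)/12


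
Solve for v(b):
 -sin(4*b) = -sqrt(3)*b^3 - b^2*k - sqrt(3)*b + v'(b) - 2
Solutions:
 v(b) = C1 + sqrt(3)*b^4/4 + b^3*k/3 + sqrt(3)*b^2/2 + 2*b + cos(4*b)/4


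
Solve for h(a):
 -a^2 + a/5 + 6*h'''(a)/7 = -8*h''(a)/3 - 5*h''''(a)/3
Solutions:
 h(a) = C1 + C2*a + a^4/32 - 59*a^3/1120 - 5757*a^2/31360 + (C3*sin(sqrt(1879)*a/35) + C4*cos(sqrt(1879)*a/35))*exp(-9*a/35)


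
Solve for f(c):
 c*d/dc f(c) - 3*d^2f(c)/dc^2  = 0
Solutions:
 f(c) = C1 + C2*erfi(sqrt(6)*c/6)


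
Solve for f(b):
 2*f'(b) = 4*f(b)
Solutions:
 f(b) = C1*exp(2*b)


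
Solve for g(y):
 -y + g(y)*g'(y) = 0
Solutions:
 g(y) = -sqrt(C1 + y^2)
 g(y) = sqrt(C1 + y^2)


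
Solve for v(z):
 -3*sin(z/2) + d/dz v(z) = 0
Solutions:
 v(z) = C1 - 6*cos(z/2)


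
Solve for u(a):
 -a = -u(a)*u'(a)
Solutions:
 u(a) = -sqrt(C1 + a^2)
 u(a) = sqrt(C1 + a^2)


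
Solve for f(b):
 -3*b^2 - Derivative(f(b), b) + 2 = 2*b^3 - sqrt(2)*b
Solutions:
 f(b) = C1 - b^4/2 - b^3 + sqrt(2)*b^2/2 + 2*b


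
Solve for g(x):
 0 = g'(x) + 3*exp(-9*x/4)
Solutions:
 g(x) = C1 + 4*exp(-9*x/4)/3


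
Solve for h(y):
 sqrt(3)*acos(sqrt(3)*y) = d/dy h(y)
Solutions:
 h(y) = C1 + sqrt(3)*(y*acos(sqrt(3)*y) - sqrt(3)*sqrt(1 - 3*y^2)/3)


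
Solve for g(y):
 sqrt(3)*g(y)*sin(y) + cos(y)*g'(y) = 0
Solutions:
 g(y) = C1*cos(y)^(sqrt(3))


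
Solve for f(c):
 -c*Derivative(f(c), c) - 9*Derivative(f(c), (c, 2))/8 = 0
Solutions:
 f(c) = C1 + C2*erf(2*c/3)


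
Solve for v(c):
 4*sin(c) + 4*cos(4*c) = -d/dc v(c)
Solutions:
 v(c) = C1 - sin(4*c) + 4*cos(c)


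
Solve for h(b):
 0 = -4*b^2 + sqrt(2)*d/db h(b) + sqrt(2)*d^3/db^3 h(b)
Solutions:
 h(b) = C1 + C2*sin(b) + C3*cos(b) + 2*sqrt(2)*b^3/3 - 4*sqrt(2)*b


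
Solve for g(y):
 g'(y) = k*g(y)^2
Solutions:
 g(y) = -1/(C1 + k*y)


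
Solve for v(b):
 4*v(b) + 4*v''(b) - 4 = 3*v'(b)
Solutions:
 v(b) = (C1*sin(sqrt(55)*b/8) + C2*cos(sqrt(55)*b/8))*exp(3*b/8) + 1


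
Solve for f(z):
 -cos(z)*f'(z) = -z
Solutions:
 f(z) = C1 + Integral(z/cos(z), z)


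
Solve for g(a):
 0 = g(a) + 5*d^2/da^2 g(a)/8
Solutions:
 g(a) = C1*sin(2*sqrt(10)*a/5) + C2*cos(2*sqrt(10)*a/5)


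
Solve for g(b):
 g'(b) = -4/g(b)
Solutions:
 g(b) = -sqrt(C1 - 8*b)
 g(b) = sqrt(C1 - 8*b)


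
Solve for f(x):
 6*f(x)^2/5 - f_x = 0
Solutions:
 f(x) = -5/(C1 + 6*x)


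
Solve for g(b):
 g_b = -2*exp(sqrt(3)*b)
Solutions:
 g(b) = C1 - 2*sqrt(3)*exp(sqrt(3)*b)/3


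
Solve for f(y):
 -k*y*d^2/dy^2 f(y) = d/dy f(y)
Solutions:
 f(y) = C1 + y^(((re(k) - 1)*re(k) + im(k)^2)/(re(k)^2 + im(k)^2))*(C2*sin(log(y)*Abs(im(k))/(re(k)^2 + im(k)^2)) + C3*cos(log(y)*im(k)/(re(k)^2 + im(k)^2)))


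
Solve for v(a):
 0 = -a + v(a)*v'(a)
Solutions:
 v(a) = -sqrt(C1 + a^2)
 v(a) = sqrt(C1 + a^2)


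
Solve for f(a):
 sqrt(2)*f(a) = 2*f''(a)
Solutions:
 f(a) = C1*exp(-2^(3/4)*a/2) + C2*exp(2^(3/4)*a/2)


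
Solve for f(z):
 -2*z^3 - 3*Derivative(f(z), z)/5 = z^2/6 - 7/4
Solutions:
 f(z) = C1 - 5*z^4/6 - 5*z^3/54 + 35*z/12


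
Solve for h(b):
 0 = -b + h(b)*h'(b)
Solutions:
 h(b) = -sqrt(C1 + b^2)
 h(b) = sqrt(C1 + b^2)


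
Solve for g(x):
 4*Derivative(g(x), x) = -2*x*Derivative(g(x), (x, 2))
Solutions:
 g(x) = C1 + C2/x


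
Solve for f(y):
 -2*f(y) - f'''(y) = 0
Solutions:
 f(y) = C3*exp(-2^(1/3)*y) + (C1*sin(2^(1/3)*sqrt(3)*y/2) + C2*cos(2^(1/3)*sqrt(3)*y/2))*exp(2^(1/3)*y/2)


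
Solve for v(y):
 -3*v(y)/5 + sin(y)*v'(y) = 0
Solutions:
 v(y) = C1*(cos(y) - 1)^(3/10)/(cos(y) + 1)^(3/10)


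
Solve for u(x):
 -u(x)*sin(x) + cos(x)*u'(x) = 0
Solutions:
 u(x) = C1/cos(x)


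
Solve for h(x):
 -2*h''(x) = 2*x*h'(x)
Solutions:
 h(x) = C1 + C2*erf(sqrt(2)*x/2)


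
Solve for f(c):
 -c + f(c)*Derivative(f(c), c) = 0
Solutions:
 f(c) = -sqrt(C1 + c^2)
 f(c) = sqrt(C1 + c^2)


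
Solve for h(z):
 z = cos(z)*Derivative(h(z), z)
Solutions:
 h(z) = C1 + Integral(z/cos(z), z)


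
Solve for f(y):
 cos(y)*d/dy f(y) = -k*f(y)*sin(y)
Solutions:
 f(y) = C1*exp(k*log(cos(y)))


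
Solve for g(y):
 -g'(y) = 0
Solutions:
 g(y) = C1


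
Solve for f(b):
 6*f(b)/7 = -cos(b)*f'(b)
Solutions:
 f(b) = C1*(sin(b) - 1)^(3/7)/(sin(b) + 1)^(3/7)


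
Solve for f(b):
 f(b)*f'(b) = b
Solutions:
 f(b) = -sqrt(C1 + b^2)
 f(b) = sqrt(C1 + b^2)


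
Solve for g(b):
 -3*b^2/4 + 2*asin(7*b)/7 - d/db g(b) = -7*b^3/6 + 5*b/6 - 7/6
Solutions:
 g(b) = C1 + 7*b^4/24 - b^3/4 - 5*b^2/12 + 2*b*asin(7*b)/7 + 7*b/6 + 2*sqrt(1 - 49*b^2)/49


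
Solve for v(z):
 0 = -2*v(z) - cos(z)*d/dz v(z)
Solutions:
 v(z) = C1*(sin(z) - 1)/(sin(z) + 1)


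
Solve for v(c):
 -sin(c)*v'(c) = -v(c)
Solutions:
 v(c) = C1*sqrt(cos(c) - 1)/sqrt(cos(c) + 1)


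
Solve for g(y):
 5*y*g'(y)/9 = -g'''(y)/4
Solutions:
 g(y) = C1 + Integral(C2*airyai(-60^(1/3)*y/3) + C3*airybi(-60^(1/3)*y/3), y)


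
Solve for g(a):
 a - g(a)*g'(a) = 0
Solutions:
 g(a) = -sqrt(C1 + a^2)
 g(a) = sqrt(C1 + a^2)
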